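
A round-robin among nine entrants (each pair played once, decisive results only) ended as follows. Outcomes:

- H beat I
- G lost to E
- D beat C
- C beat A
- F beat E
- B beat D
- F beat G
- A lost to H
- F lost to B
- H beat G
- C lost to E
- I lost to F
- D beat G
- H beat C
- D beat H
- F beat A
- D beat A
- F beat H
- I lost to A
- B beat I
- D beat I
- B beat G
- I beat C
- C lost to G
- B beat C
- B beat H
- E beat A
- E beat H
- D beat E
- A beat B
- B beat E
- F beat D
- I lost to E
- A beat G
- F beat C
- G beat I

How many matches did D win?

6

D's results: beat A, C, E, G, H, I; lost to B, F.
That is 6 wins.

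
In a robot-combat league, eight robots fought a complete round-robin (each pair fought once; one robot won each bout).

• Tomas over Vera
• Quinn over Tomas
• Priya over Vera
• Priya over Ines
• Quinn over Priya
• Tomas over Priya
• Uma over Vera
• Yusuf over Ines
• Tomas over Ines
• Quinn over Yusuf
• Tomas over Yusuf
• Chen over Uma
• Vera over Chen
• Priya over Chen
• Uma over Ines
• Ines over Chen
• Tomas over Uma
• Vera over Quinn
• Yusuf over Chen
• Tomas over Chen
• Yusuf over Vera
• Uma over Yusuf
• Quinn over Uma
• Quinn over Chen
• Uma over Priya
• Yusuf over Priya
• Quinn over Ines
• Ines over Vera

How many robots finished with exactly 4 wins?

2

Win totals: Vera 2, Ines 2, Tomas 6, Yusuf 4, Chen 1, Uma 4, Priya 3, Quinn 6.
Exactly 4: Yusuf, Uma — 2 robots.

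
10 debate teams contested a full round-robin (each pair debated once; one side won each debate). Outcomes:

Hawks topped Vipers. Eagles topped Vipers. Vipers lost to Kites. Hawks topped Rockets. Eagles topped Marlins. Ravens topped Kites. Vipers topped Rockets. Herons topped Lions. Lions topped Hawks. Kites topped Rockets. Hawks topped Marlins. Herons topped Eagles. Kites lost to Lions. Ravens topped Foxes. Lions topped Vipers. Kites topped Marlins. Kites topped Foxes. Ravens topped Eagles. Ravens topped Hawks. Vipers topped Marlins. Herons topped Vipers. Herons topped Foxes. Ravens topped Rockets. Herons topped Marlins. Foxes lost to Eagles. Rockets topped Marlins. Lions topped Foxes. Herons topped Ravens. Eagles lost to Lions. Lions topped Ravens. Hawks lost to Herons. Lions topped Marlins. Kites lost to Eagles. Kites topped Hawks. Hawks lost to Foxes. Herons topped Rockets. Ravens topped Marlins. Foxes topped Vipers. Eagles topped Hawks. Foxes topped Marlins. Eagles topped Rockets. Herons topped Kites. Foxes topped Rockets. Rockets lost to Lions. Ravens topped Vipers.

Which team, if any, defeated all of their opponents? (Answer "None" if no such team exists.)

Herons has 9 wins out of 9 opponents — a perfect record.

Herons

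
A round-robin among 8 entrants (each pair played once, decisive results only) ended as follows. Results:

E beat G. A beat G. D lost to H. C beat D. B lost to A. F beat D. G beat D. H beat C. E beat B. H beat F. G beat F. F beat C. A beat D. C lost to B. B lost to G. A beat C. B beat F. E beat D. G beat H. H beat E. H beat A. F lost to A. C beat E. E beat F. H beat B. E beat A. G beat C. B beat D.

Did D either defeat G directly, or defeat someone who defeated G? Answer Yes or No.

D did not beat G directly.
D beat no one, so there is no intermediate entrant.

No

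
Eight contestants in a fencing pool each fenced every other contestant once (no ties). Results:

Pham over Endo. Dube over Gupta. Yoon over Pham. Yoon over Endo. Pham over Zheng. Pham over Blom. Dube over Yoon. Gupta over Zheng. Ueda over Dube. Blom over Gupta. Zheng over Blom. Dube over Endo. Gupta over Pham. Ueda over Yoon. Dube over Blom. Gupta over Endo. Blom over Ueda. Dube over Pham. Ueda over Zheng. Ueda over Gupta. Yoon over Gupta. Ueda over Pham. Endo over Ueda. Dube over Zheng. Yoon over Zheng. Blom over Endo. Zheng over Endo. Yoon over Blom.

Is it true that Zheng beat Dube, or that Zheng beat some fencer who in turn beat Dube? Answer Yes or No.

Zheng did not beat Dube directly.
Zheng beat Endo, Blom, but each of them lost to Dube. No two-step path.

No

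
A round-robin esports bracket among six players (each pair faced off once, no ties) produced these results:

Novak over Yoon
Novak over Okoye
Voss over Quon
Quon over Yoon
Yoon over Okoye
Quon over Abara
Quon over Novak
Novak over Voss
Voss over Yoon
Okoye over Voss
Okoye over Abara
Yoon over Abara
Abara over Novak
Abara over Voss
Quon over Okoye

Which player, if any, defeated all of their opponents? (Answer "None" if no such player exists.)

Highest win total is Quon with 4 (out of 5 possible).
Quon lost to Voss, so no player went undefeated.

None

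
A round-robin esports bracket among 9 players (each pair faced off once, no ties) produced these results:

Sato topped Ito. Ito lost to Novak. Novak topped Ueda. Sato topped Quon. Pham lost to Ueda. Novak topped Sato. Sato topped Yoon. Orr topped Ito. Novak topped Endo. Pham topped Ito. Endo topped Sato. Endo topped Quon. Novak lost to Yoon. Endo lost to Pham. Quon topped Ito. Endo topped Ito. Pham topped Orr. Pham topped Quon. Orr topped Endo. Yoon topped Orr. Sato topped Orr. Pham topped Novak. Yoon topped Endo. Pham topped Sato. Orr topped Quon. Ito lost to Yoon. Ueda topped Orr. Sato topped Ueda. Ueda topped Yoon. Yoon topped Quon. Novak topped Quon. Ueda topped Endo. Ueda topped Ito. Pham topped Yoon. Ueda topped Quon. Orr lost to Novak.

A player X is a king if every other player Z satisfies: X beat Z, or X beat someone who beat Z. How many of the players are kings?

4

Quon cannot reach Pham, Sato, Yoon, Novak, Endo, Orr, Ueda in two steps.
Pham reaches everyone (king).
Sato reaches everyone (king).
Yoon cannot reach Pham in two steps.
Novak reaches everyone (king).
Ito cannot reach Quon, Pham, Sato, Yoon, Novak, Endo, Orr, Ueda in two steps.
Endo cannot reach Pham, Novak in two steps.
Orr cannot reach Pham, Yoon, Novak, Ueda in two steps.
Ueda reaches everyone (king).
Kings: Pham, Sato, Novak, Ueda — 4.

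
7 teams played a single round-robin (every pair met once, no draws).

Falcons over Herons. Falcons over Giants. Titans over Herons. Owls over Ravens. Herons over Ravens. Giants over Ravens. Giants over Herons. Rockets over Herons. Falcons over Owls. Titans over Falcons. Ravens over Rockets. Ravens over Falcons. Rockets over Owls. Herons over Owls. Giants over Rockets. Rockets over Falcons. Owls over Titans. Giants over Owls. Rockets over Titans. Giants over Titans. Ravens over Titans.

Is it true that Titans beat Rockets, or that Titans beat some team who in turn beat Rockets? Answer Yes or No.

No

Titans did not beat Rockets directly.
Titans beat Falcons, Herons, but each of them lost to Rockets. No two-step path.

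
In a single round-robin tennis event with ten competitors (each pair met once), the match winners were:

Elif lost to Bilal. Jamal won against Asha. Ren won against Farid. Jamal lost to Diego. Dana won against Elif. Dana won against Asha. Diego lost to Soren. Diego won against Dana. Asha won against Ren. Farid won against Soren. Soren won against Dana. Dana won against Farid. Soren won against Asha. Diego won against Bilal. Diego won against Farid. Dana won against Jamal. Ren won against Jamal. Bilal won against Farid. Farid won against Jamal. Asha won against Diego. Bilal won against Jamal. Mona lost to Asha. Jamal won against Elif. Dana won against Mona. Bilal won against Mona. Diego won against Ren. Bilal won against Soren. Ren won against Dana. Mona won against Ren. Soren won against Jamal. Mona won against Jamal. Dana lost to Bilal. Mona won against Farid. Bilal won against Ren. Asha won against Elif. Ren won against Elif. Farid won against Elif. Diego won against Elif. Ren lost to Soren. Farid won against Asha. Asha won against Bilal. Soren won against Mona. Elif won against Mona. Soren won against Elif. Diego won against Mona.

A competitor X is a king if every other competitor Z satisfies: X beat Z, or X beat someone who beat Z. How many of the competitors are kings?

Dana reaches everyone (king).
Asha reaches everyone (king).
Soren reaches everyone (king).
Diego reaches everyone (king).
Bilal reaches everyone (king).
Mona cannot reach Diego, Bilal in two steps.
Ren cannot reach Diego, Bilal in two steps.
Farid reaches everyone (king).
Elif cannot reach Dana, Asha, Soren, Diego, Bilal in two steps.
Jamal cannot reach Dana, Soren, Farid in two steps.
Kings: Dana, Asha, Soren, Diego, Bilal, Farid — 6.

6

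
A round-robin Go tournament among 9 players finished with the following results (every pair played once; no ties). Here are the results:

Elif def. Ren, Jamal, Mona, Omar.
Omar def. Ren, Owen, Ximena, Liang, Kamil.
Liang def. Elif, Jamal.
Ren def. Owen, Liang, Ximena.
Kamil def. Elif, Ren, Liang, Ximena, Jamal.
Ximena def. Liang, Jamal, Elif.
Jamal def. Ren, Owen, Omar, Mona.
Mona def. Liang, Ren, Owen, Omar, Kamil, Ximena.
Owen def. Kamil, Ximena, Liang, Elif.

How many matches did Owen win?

4

Owen's results: beat Ximena, Liang, Kamil, Elif; lost to Ren, Omar, Jamal, Mona.
That is 4 wins.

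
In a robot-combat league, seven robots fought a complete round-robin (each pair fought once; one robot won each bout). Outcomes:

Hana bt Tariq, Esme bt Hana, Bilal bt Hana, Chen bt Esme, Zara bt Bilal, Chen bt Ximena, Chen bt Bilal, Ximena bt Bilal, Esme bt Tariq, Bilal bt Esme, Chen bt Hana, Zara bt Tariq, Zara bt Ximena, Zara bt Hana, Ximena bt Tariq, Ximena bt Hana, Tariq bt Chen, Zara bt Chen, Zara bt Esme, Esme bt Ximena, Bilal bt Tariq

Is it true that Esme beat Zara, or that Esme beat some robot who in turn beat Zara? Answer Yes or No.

Esme did not beat Zara directly.
Esme beat Ximena, Tariq, Hana, but each of them lost to Zara. No two-step path.

No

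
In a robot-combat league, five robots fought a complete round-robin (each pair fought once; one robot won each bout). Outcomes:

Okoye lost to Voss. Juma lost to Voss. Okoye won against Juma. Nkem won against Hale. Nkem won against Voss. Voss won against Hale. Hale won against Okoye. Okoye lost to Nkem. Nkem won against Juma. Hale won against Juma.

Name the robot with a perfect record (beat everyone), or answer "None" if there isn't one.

Nkem

Nkem has 4 wins out of 4 opponents — a perfect record.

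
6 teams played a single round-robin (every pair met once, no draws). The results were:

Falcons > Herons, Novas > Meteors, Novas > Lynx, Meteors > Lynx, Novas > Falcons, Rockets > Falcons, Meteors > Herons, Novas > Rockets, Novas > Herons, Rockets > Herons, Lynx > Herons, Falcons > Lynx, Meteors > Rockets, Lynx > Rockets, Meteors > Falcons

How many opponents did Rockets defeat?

Rockets' results: beat Herons, Falcons; lost to Lynx, Novas, Meteors.
That is 2 wins.

2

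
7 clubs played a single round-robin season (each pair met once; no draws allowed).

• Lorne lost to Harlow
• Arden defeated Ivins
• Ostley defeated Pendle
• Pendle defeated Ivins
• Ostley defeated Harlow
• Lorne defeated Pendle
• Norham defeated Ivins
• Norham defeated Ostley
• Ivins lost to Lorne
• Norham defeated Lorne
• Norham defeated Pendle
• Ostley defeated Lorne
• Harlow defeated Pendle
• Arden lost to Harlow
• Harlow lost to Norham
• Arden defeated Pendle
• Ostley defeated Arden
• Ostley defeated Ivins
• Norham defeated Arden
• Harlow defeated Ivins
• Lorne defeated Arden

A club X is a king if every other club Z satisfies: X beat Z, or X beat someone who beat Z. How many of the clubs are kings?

1

Norham reaches everyone (king).
Ostley cannot reach Norham in two steps.
Ivins cannot reach Norham, Ostley, Pendle, Arden, Lorne, Harlow in two steps.
Pendle cannot reach Norham, Ostley, Arden, Lorne, Harlow in two steps.
Arden cannot reach Norham, Ostley, Lorne, Harlow in two steps.
Lorne cannot reach Norham, Ostley, Harlow in two steps.
Harlow cannot reach Norham, Ostley in two steps.
Kings: Norham — 1.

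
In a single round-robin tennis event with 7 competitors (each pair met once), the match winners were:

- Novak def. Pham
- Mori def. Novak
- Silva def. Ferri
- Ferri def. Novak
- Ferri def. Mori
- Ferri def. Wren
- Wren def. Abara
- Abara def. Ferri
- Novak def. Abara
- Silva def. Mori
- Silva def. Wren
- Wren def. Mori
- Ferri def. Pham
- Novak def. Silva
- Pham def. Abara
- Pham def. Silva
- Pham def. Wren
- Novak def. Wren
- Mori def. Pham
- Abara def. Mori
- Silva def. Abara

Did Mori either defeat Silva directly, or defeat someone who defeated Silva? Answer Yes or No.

Yes

Mori did not beat Silva directly.
Mori beat Novak, Pham. Of those, Novak beat Silva.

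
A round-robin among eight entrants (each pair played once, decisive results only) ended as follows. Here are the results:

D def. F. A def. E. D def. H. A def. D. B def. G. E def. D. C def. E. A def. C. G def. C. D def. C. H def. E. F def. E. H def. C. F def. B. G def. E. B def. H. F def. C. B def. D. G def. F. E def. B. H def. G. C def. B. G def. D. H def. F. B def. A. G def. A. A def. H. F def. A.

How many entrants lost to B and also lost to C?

B beat: A, D, G, H.
C beat: B, E.
No one was beaten by both.

0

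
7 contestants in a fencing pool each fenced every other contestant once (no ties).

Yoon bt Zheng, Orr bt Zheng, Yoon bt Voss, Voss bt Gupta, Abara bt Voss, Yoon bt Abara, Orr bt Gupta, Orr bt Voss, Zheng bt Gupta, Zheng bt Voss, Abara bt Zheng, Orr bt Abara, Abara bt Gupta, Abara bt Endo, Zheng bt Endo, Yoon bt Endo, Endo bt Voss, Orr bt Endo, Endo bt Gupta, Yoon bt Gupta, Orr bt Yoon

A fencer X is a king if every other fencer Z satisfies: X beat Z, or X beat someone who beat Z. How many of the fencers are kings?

Abara cannot reach Yoon, Orr in two steps.
Voss cannot reach Abara, Zheng, Endo, Yoon, Orr in two steps.
Zheng cannot reach Abara, Yoon, Orr in two steps.
Endo cannot reach Abara, Zheng, Yoon, Orr in two steps.
Yoon cannot reach Orr in two steps.
Gupta cannot reach Abara, Voss, Zheng, Endo, Yoon, Orr in two steps.
Orr reaches everyone (king).
Kings: Orr — 1.

1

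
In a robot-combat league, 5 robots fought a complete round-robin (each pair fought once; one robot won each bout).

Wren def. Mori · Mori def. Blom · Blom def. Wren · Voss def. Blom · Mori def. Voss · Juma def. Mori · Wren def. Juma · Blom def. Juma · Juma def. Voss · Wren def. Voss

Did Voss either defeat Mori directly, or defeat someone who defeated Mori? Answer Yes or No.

Voss did not beat Mori directly.
Voss beat Blom, but each of them lost to Mori. No two-step path.

No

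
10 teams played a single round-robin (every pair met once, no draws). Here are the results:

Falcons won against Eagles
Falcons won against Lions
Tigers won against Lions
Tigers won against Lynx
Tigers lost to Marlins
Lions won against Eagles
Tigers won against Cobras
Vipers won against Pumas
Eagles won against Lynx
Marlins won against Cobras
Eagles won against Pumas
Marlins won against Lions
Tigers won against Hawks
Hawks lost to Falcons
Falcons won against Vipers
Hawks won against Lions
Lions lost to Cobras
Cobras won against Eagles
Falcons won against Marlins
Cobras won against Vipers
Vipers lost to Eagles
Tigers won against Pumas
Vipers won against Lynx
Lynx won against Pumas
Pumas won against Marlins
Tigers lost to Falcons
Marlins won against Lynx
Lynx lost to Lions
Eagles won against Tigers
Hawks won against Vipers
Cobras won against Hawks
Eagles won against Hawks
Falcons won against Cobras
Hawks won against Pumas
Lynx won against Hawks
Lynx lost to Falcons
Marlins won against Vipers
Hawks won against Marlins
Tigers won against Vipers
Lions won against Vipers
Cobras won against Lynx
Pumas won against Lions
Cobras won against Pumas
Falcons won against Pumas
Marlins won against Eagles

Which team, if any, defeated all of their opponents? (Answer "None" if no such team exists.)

Falcons has 9 wins out of 9 opponents — a perfect record.

Falcons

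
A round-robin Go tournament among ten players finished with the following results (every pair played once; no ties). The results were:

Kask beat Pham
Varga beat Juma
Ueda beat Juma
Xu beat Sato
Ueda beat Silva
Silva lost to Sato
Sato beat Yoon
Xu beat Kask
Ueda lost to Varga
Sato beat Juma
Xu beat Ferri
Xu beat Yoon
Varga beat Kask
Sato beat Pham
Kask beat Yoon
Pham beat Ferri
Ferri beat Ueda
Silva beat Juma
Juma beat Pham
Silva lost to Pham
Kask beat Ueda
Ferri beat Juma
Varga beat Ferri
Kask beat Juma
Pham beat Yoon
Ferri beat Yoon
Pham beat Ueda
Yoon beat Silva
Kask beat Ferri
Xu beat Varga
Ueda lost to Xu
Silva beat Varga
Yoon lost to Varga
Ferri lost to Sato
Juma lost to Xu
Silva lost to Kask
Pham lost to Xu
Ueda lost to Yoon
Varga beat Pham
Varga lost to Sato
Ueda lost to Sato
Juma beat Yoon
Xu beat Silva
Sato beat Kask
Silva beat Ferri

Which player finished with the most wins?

Win totals: Yoon 2, Sato 8, Kask 6, Ferri 3, Juma 2, Xu 9, Varga 6, Ueda 2, Silva 3, Pham 4.
Xu leads with 9 wins (next highest: 8).

Xu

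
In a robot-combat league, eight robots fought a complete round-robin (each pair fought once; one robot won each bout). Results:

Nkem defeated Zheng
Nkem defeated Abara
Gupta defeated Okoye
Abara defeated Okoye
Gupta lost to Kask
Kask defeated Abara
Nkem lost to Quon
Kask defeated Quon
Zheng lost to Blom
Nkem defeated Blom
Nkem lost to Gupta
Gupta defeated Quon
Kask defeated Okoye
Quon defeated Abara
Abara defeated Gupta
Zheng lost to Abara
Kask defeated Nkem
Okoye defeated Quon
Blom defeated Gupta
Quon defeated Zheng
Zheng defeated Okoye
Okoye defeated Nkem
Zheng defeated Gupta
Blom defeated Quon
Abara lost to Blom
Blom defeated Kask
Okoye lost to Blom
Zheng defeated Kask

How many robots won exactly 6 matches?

1

Win totals: Kask 5, Zheng 3, Gupta 3, Nkem 3, Blom 6, Quon 3, Abara 3, Okoye 2.
Exactly 6: Blom — 1 robot.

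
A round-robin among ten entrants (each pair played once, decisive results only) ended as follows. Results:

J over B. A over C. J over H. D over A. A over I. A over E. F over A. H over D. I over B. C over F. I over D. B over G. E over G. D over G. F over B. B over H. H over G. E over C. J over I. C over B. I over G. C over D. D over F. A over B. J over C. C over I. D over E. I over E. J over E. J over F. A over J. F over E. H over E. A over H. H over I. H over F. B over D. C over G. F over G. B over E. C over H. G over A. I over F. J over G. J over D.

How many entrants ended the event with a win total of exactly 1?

Win totals: A 6, B 4, C 6, D 4, E 2, F 4, G 1, H 5, I 5, J 8.
Exactly 1: G — 1 entrant.

1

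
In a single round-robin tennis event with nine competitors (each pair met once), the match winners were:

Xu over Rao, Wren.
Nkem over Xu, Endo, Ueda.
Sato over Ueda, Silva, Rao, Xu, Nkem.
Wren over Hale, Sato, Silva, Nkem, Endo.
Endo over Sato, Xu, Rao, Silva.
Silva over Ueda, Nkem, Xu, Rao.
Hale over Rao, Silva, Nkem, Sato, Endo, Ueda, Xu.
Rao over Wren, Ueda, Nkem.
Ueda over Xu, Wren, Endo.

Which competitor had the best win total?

Win totals: Xu 2, Hale 7, Sato 5, Wren 5, Nkem 3, Silva 4, Ueda 3, Rao 3, Endo 4.
Hale leads with 7 wins (next highest: 5).

Hale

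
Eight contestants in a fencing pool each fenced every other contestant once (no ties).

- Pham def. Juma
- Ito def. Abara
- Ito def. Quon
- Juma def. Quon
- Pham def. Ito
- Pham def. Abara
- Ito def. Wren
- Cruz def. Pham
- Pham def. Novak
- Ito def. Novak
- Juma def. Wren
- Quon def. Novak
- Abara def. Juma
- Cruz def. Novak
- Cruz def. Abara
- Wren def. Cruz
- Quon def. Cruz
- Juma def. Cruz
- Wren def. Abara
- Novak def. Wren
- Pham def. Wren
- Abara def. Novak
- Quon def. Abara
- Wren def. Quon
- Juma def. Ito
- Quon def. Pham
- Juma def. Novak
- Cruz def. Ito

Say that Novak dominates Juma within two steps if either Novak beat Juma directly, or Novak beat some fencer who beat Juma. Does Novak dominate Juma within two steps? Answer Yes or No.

No

Novak did not beat Juma directly.
Novak beat Wren, but each of them lost to Juma. No two-step path.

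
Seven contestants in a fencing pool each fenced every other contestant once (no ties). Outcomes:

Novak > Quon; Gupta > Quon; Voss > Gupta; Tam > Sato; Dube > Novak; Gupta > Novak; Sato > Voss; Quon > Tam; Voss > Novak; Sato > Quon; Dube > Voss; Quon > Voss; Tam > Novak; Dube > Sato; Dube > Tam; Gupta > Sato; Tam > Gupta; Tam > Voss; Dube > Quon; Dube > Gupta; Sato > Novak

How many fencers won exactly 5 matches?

Win totals: Gupta 3, Dube 6, Tam 4, Voss 2, Novak 1, Sato 3, Quon 2.
No fencer has exactly 5 wins.

0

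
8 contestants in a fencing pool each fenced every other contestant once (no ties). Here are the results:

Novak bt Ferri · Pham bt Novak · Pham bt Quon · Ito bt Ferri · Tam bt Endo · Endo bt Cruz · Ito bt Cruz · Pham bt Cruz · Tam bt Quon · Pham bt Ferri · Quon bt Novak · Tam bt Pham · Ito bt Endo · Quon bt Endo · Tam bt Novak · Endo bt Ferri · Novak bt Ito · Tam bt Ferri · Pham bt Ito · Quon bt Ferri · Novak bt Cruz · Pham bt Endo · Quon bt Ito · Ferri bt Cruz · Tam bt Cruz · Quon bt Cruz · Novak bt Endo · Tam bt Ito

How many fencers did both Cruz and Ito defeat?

0

Cruz beat: no one.
Ito beat: Endo, Ferri, Cruz.
No one was beaten by both.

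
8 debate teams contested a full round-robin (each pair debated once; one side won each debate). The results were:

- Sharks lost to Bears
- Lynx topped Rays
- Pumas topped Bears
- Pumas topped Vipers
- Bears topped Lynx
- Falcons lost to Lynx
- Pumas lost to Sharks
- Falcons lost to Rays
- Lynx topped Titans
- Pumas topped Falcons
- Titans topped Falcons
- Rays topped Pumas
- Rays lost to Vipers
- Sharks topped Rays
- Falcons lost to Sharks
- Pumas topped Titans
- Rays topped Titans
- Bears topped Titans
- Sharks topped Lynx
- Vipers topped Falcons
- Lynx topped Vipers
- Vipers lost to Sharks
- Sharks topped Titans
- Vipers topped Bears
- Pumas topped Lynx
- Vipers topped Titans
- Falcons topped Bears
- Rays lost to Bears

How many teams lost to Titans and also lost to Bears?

0

Titans beat: Falcons.
Bears beat: Sharks, Titans, Lynx, Rays.
No one was beaten by both.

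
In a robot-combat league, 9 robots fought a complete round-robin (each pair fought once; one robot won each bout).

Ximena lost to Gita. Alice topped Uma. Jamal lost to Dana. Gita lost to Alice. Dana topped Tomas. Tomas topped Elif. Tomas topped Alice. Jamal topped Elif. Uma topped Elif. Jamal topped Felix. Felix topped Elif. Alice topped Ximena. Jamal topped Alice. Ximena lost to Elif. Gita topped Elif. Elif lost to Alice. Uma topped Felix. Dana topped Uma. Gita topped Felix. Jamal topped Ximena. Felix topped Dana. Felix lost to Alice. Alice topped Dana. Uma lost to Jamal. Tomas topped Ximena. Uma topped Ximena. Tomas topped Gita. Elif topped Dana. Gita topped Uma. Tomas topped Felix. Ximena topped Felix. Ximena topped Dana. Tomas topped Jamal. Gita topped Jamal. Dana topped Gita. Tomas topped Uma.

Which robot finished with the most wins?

Win totals: Alice 6, Tomas 7, Jamal 5, Gita 5, Uma 3, Felix 2, Elif 2, Ximena 2, Dana 4.
Tomas leads with 7 wins (next highest: 6).

Tomas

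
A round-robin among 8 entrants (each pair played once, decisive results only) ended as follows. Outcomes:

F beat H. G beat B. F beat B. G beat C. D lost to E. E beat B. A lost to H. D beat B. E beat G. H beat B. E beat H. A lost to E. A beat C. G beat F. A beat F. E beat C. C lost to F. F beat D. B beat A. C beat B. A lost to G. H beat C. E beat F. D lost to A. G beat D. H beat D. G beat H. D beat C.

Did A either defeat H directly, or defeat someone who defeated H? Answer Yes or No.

Yes

A did not beat H directly.
A beat C, D, F. Of those, F beat H.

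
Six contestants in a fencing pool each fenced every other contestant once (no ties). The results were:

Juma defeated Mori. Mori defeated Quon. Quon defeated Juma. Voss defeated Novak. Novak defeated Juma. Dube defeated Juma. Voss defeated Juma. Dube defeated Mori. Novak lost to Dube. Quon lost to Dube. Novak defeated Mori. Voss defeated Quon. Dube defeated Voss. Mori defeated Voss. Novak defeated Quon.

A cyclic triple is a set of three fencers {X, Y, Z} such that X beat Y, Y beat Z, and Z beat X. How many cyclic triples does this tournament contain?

3

Of the C(6,3) = 20 triples, the cyclic ones are: {Juma, Quon, Mori}; {Juma, Voss, Mori}; {Novak, Voss, Mori}.
That is 3.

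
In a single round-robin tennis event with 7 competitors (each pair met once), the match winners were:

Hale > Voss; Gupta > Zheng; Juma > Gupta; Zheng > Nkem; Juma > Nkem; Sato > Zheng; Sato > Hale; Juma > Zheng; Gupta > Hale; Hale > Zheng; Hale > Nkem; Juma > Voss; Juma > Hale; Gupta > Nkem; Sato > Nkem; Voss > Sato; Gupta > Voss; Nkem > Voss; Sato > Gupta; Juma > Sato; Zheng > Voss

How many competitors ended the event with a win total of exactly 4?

2

Win totals: Sato 4, Juma 6, Voss 1, Nkem 1, Gupta 4, Zheng 2, Hale 3.
Exactly 4: Sato, Gupta — 2 competitors.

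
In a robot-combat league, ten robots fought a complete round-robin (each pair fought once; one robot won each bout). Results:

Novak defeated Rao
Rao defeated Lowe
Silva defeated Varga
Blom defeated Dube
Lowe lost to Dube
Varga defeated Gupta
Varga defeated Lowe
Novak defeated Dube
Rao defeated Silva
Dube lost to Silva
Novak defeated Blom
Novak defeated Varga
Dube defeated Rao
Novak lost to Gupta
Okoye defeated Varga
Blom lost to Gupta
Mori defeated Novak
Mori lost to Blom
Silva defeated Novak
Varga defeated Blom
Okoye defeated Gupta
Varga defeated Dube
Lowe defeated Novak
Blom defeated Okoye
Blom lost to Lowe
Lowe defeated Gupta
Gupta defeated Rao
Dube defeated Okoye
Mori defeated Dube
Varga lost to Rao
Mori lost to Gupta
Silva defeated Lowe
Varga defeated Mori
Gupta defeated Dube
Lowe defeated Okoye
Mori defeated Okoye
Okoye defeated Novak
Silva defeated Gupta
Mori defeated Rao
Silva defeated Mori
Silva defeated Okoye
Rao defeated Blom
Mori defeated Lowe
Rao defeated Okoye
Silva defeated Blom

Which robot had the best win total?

Silva

Win totals: Blom 3, Varga 5, Lowe 4, Okoye 3, Mori 5, Dube 3, Novak 4, Silva 8, Rao 5, Gupta 5.
Silva leads with 8 wins (next highest: 5).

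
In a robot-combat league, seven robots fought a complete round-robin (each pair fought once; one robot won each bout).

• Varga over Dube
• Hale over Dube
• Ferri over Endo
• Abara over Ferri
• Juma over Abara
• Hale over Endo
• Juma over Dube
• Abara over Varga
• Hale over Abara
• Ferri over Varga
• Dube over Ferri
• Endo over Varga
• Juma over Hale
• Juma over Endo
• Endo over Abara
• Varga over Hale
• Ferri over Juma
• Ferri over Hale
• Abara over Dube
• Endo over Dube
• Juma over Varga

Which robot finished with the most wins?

Win totals: Endo 3, Dube 1, Juma 5, Abara 3, Varga 2, Hale 3, Ferri 4.
Juma leads with 5 wins (next highest: 4).

Juma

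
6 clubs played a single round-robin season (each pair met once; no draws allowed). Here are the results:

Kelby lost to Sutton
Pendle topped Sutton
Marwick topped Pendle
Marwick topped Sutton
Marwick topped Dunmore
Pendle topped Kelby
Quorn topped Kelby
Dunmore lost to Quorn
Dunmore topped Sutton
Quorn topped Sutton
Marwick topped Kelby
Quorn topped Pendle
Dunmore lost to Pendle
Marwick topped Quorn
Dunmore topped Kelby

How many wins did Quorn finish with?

Quorn's results: beat Pendle, Kelby, Sutton, Dunmore; lost to Marwick.
That is 4 wins.

4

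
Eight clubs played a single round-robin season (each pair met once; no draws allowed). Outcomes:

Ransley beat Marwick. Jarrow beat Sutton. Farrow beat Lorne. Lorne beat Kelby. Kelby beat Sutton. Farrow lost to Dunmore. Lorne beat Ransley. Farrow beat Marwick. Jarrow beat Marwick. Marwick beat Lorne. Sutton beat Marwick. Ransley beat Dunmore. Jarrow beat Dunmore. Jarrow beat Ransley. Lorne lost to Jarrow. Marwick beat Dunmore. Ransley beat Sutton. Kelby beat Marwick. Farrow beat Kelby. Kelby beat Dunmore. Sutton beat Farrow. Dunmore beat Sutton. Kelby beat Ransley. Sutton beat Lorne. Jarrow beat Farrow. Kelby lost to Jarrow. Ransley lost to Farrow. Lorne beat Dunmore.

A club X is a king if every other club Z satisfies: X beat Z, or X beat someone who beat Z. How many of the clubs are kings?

Sutton cannot reach Jarrow in two steps.
Jarrow reaches everyone (king).
Dunmore cannot reach Jarrow in two steps.
Kelby cannot reach Jarrow in two steps.
Lorne cannot reach Jarrow in two steps.
Marwick cannot reach Jarrow in two steps.
Farrow cannot reach Jarrow in two steps.
Ransley cannot reach Jarrow, Kelby in two steps.
Kings: Jarrow — 1.

1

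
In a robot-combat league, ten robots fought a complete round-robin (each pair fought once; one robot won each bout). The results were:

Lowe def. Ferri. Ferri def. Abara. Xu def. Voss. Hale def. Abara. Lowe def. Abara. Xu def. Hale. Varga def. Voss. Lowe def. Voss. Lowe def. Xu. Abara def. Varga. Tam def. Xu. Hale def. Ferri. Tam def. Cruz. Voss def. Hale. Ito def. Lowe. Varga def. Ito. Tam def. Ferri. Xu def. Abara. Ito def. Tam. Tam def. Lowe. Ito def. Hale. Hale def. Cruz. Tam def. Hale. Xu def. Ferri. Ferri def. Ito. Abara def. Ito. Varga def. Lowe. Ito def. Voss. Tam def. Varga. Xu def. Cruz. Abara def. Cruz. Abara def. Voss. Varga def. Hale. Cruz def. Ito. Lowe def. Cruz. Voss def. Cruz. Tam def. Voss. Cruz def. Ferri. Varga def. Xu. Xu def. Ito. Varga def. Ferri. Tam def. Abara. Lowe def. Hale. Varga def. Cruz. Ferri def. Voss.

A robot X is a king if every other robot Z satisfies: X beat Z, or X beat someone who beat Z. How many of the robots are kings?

5

Tam reaches everyone (king).
Varga reaches everyone (king).
Voss cannot reach Tam, Varga, Xu, Lowe in two steps.
Abara reaches everyone (king).
Ferri cannot reach Xu in two steps.
Xu reaches everyone (king).
Cruz cannot reach Varga, Xu in two steps.
Hale cannot reach Tam, Xu, Lowe in two steps.
Ito reaches everyone (king).
Lowe cannot reach Tam in two steps.
Kings: Tam, Varga, Abara, Xu, Ito — 5.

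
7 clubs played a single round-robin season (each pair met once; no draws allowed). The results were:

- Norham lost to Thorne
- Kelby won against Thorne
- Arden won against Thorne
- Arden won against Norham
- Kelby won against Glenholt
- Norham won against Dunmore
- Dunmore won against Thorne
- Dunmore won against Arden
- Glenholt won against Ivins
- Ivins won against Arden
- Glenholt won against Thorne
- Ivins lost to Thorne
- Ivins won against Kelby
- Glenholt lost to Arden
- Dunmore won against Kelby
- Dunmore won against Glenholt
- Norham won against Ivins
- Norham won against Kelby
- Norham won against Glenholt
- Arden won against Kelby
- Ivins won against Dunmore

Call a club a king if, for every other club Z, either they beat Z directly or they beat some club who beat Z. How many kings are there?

Dunmore reaches everyone (king).
Arden reaches everyone (king).
Norham reaches everyone (king).
Thorne reaches everyone (king).
Kelby cannot reach Dunmore, Arden in two steps.
Glenholt reaches everyone (king).
Ivins reaches everyone (king).
Kings: Dunmore, Arden, Norham, Thorne, Glenholt, Ivins — 6.

6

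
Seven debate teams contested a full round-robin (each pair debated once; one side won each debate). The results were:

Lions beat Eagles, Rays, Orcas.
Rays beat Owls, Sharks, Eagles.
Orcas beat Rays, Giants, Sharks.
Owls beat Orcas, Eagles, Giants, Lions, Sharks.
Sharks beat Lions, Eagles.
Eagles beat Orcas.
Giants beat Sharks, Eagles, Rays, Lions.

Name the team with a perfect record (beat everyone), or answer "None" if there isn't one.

None

Highest win total is Owls with 5 (out of 6 possible).
Owls lost to Rays, so no team went undefeated.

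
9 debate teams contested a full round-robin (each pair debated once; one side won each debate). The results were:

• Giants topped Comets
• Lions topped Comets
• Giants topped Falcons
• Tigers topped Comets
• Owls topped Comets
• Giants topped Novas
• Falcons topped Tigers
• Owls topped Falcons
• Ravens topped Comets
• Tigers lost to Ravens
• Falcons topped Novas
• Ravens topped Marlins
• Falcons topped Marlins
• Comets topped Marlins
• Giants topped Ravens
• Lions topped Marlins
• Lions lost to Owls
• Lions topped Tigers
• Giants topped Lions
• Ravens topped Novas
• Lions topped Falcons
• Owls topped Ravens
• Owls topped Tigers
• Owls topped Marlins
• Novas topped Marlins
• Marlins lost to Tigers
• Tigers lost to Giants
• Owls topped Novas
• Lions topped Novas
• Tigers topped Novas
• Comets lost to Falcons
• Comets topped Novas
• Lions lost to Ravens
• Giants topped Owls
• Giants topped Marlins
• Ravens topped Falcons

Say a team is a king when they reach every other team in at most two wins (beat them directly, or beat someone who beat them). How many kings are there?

Comets cannot reach Tigers, Lions, Falcons, Ravens, Owls, Giants in two steps.
Tigers cannot reach Lions, Falcons, Ravens, Owls, Giants in two steps.
Novas cannot reach Comets, Tigers, Lions, Falcons, Ravens, Owls, Giants in two steps.
Lions cannot reach Ravens, Owls, Giants in two steps.
Falcons cannot reach Lions, Ravens, Owls, Giants in two steps.
Marlins cannot reach Comets, Tigers, Novas, Lions, Falcons, Ravens, Owls, Giants in two steps.
Ravens cannot reach Owls, Giants in two steps.
Owls cannot reach Giants in two steps.
Giants reaches everyone (king).
Kings: Giants — 1.

1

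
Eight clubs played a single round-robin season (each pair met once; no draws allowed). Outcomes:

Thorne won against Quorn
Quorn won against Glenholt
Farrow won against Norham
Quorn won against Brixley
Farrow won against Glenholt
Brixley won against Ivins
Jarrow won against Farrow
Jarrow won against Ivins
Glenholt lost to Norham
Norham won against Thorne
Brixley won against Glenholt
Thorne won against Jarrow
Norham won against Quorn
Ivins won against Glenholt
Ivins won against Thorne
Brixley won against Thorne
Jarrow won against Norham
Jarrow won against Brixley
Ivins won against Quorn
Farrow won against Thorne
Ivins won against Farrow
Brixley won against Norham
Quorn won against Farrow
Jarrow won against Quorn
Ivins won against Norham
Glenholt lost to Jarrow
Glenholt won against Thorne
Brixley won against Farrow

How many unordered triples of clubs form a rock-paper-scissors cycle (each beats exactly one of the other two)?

Win totals: Ivins 5, Glenholt 1, Farrow 3, Jarrow 6, Thorne 2, Quorn 3, Norham 3, Brixley 5.
A club with w wins dominates both others in C(w,2) triples; summing gives 10 + 0 + 3 + 15 + 1 + 3 + 3 + 10 = 45 transitive triples.
Total triples C(8,3) = 56, so cyclic triples = 56 − 45 = 11.

11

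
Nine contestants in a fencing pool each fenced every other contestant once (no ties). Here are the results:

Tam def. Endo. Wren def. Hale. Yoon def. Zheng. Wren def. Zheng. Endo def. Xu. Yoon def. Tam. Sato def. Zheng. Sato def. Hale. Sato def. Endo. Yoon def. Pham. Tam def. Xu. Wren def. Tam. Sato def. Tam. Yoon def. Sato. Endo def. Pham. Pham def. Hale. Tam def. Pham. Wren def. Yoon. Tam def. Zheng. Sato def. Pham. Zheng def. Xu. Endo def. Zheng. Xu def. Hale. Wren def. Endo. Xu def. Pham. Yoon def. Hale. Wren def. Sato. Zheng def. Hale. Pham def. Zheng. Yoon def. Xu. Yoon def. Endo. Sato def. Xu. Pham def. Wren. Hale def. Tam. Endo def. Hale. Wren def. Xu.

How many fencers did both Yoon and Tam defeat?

4

Yoon beat: Tam, Sato, Endo, Pham, Hale, Zheng, Xu.
Tam beat: Endo, Pham, Zheng, Xu.
Both beat: Endo, Pham, Zheng, Xu — 4.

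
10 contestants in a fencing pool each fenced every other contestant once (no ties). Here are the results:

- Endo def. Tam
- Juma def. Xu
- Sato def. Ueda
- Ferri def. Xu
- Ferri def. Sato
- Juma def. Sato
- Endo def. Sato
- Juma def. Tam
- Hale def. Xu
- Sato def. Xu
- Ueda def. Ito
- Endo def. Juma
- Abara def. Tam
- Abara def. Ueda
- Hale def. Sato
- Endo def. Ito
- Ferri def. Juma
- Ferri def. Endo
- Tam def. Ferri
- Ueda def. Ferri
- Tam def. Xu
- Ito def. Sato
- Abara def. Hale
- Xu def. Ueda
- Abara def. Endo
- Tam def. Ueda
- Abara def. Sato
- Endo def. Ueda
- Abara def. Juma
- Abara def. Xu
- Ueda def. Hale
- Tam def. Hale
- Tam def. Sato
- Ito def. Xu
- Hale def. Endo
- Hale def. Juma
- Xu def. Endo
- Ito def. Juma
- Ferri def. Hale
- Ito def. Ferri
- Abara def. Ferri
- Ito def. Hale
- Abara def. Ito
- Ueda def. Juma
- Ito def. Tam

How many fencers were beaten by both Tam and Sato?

Tam beat: Hale, Xu, Ueda, Sato, Ferri.
Sato beat: Xu, Ueda.
Both beat: Xu, Ueda — 2.

2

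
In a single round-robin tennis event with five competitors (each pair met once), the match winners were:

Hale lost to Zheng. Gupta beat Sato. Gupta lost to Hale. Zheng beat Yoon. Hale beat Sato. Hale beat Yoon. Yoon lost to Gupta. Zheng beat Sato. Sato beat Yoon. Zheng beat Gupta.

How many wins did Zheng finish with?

4

Zheng's results: beat Yoon, Hale, Gupta, Sato; lost to no one.
That is 4 wins.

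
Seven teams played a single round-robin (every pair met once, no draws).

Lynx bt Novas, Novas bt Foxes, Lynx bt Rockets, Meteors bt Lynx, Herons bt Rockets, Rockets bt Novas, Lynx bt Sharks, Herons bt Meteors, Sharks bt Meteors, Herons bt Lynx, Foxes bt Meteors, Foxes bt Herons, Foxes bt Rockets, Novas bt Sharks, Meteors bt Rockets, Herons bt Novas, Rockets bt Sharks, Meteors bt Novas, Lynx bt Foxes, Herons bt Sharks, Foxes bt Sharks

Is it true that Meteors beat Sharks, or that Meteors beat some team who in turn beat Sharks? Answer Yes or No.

Yes

Meteors did not beat Sharks directly.
Meteors beat Rockets, Novas, Lynx. Of those, Rockets beat Sharks.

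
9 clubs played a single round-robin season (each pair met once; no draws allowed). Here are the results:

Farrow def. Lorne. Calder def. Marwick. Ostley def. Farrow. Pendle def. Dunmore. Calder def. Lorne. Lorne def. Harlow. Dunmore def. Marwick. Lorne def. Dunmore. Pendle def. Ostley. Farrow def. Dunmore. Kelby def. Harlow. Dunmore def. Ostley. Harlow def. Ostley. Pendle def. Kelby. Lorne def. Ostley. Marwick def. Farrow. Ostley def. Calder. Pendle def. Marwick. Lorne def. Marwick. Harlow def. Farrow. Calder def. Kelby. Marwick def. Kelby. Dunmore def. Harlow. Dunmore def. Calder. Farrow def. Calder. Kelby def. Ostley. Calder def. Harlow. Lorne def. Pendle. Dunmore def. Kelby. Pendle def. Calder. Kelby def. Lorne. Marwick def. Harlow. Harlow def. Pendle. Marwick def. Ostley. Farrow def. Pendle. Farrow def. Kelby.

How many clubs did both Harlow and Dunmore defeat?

1

Harlow beat: Farrow, Pendle, Ostley.
Dunmore beat: Marwick, Kelby, Ostley, Harlow, Calder.
Both beat: Ostley — 1.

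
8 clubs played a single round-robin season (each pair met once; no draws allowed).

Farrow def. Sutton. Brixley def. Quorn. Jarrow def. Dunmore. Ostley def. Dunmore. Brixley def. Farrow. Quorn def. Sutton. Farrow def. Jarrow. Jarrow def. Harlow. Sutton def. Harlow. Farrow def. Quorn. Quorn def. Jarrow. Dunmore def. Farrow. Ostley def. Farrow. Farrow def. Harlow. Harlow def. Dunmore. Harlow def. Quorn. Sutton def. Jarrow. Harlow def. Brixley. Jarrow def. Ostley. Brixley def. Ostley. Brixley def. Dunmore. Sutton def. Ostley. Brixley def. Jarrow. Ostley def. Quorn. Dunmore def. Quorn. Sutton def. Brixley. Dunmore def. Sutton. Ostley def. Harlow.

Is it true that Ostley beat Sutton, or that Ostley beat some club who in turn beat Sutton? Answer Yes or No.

Ostley did not beat Sutton directly.
Ostley beat Farrow, Harlow, Dunmore, Quorn. Of those, Farrow beat Sutton.

Yes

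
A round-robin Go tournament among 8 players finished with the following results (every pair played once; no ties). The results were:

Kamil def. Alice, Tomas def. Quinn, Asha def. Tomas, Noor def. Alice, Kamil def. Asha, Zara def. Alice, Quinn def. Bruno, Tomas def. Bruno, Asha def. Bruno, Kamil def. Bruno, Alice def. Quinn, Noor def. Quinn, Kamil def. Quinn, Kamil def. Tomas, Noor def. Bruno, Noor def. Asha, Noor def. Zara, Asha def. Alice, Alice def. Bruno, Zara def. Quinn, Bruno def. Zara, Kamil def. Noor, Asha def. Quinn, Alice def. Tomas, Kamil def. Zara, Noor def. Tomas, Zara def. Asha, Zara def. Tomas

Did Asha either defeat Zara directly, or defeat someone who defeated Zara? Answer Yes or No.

Asha did not beat Zara directly.
Asha beat Bruno, Tomas, Alice, Quinn. Of those, Bruno beat Zara.

Yes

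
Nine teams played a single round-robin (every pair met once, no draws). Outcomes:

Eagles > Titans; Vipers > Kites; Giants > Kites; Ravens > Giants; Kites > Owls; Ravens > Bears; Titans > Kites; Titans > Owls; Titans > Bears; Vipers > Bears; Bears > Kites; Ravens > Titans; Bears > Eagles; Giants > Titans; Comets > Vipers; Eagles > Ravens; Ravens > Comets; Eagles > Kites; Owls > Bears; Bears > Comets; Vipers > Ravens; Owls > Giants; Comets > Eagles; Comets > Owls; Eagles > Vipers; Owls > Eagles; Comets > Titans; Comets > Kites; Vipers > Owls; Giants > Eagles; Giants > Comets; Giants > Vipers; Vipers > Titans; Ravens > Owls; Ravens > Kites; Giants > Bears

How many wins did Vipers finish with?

5

Vipers' results: beat Bears, Ravens, Titans, Owls, Kites; lost to Eagles, Giants, Comets.
That is 5 wins.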